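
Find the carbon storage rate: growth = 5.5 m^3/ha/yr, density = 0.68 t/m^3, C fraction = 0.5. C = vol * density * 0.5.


C = 5.5 * 0.68 * 0.5 = 1.87 t C/ha/yr

1.87 t C/ha/yr


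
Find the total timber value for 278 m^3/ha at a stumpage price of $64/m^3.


Value = 278 * 64 = $17792/ha

$17792/ha


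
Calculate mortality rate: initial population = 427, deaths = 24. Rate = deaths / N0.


Mortality rate = 24 / 427 = 0.056206 ≈ 0.0562

0.0562


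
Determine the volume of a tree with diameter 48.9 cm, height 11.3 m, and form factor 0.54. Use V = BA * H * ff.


(D/200)^2 = (48.9/200)^2 = 0.2445^2 = 0.05978025
BA = 3.141593 * 0.05978025 = 0.187805 m^2
V = 0.187805 * 11.3 * 0.54 = 1.14599 ≈ 1.146 m^3

1.146 m^3


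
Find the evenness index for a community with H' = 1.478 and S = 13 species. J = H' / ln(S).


ln(13) = 2.56495
J = H' / ln(S) = 1.478 / 2.56495 = 0.576230 ≈ 0.5762

0.5762


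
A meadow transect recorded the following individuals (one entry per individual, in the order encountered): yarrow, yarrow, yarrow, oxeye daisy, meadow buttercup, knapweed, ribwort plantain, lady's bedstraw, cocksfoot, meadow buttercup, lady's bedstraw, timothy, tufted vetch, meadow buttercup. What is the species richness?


Total individuals logged = 14
Distinct species (count of individuals): yarrow (3), oxeye daisy (1), meadow buttercup (3), knapweed (1), ribwort plantain (1), lady's bedstraw (2), cocksfoot (1), timothy (1), tufted vetch (1)
Species richness = number of distinct species = 9

9


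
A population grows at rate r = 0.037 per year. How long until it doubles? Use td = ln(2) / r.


td = ln(2) / 0.037 = 0.693147 / 0.037 = 18.7337 ≈ 18.7 years

18.7 years


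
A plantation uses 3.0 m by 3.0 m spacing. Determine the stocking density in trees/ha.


N = 10000 / 3.0^2 = 10000 / 9 = 1111.11 ≈ 1111 trees/ha

1111 trees/ha


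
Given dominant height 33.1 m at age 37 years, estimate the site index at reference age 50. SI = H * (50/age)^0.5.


50/37 = 1.35135
(1.35135)^0.5 = 1.16248
SI = 33.1 * 1.16248 = 38.4781 ≈ 38.5 m

38.5 m


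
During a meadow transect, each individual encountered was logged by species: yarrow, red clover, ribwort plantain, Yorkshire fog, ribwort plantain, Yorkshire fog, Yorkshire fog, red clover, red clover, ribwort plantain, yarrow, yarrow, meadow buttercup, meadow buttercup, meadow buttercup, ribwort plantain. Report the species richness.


Total individuals logged = 16
Distinct species (count of individuals): yarrow (3), red clover (3), ribwort plantain (4), Yorkshire fog (3), meadow buttercup (3)
Species richness = number of distinct species = 5

5


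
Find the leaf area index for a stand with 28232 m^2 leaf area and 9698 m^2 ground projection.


LAI = 28232 / 9698 = 2.9111 ≈ 2.91

2.91


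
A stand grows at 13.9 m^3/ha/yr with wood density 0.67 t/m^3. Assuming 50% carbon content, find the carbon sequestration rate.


C = 13.9 * 0.67 * 0.5 = 4.6565 ≈ 4.66 t C/ha/yr

4.66 t C/ha/yr


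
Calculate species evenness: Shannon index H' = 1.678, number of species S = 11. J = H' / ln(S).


ln(11) = 2.39790
J = H' / ln(S) = 1.678 / 2.39790 = 0.699779 ≈ 0.6998

0.6998


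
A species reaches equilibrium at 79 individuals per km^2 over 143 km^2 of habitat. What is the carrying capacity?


K = 79 * 143 = 11297 individuals

11297 individuals


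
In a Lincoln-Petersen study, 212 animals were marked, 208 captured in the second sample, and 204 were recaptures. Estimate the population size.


N = M * C / R = 212 * 208 / 204 = 44096 / 204 = 216.16 ≈ 216

216 individuals


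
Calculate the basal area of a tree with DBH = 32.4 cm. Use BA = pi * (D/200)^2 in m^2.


D/200 = 32.4/200 = 0.162 m
(D/200)^2 = 0.162^2 = 0.026244
BA = 3.141593 * 0.026244 = 0.0824480 ≈ 0.0824 m^2

0.0824 m^2


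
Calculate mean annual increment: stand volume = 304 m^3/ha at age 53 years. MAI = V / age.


MAI = 304 / 53 = 5.7358 ≈ 5.74 m^3/ha/yr

5.74 m^3/ha/yr


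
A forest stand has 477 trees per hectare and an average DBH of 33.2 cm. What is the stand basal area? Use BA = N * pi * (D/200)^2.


(D/200)^2 = (33.2/200)^2 = 0.166^2 = 0.027556
Individual BA = 3.141593 * 0.027556 = 0.0865697 m^2
Stand BA = 477 * 0.0865697 = 41.2937 ≈ 41.29 m^2/ha

41.29 m^2/ha


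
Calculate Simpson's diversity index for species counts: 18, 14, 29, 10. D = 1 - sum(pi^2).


Total N = 18 + 14 + 29 + 10 = 71
Per-species terms:
  p = 18/71 = 0.253521; p^2 = 0.253521^2 = 0.064273
  p = 14/71 = 0.197183; p^2 = 0.197183^2 = 0.038881
  p = 29/71 = 0.408451; p^2 = 0.408451^2 = 0.166832
  p = 10/71 = 0.140845; p^2 = 0.140845^2 = 0.019837
sum(p^2) = 0.064273 + 0.038881 + 0.166832 + 0.019837 = 0.289823
D = 1 - 0.289823 = 0.710177 ≈ 0.7102

0.7102


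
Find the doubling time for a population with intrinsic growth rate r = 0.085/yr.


td = ln(2) / 0.085 = 0.693147 / 0.085 = 8.15467 ≈ 8.2 years

8.2 years


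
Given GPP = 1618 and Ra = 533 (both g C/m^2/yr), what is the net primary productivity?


NPP = GPP - Ra = 1618 - 533 = 1085 g C/m^2/yr

1085 g C/m^2/yr


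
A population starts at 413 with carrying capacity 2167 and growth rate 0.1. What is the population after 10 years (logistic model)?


(K - N0)/N0 = (2167 - 413)/413 = 1754/413 = 4.24697
r*t = 0.1 * 10 = 1; exp(-1) = 0.367879
4.24697 * 0.367879 = 1.56237
1 + 1.56237 = 2.56237
N = 2167 / 2.56237 = 845.701 ≈ 846

846


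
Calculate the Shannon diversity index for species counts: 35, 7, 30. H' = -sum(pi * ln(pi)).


Total N = 35 + 7 + 30 = 72
Per-species terms:
  p = 35/72 = 0.486111; ln(p) = -0.721318; p*ln(p) = 0.486111 * (-0.721318) = -0.350641
  p = 7/72 = 0.097222; ln(p) = -2.330758; p*ln(p) = 0.097222 * (-2.330758) = -0.226601
  p = 30/72 = 0.416667; ln(p) = -0.875468; p*ln(p) = 0.416667 * (-0.875468) = -0.364779
sum(p*ln(p)) = (-0.350641) + (-0.226601) + (-0.364779) = -0.942021
H' = -(-0.942021) = 0.942021 ≈ 0.9420

0.9420


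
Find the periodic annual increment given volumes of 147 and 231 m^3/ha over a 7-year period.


PAI = (V2 - V1) / period = (231 - 147) / 7 = 84 / 7 = 12.00 m^3/ha/yr

12.00 m^3/ha/yr


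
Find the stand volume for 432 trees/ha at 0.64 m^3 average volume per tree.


V_stand = 432 * 0.64 = 276.48 ≈ 276.5 m^3/ha

276.5 m^3/ha


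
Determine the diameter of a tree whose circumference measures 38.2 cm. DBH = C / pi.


DBH = C / pi = 38.2 / 3.141593 = 12.1594 ≈ 12.16 cm

12.16 cm


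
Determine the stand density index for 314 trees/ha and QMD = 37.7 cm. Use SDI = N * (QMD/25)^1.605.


QMD/25 = 37.7/25 = 1.508
(1.508)^1.605 = exp(1.605 * ln(1.508)) = exp(1.605 * 0.410784) = exp(0.659308) = 1.93345
SDI = 314 * 1.93345 = 607.103 ≈ 607

607


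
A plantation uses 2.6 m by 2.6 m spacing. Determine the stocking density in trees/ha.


N = 10000 / 2.6^2 = 10000 / 6.76 = 1479.29 ≈ 1479 trees/ha

1479 trees/ha


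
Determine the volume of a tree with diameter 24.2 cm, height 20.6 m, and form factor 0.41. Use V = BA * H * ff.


(D/200)^2 = (24.2/200)^2 = 0.121^2 = 0.014641
BA = 3.141593 * 0.014641 = 0.0459961 m^2
V = 0.0459961 * 20.6 * 0.41 = 0.388483 ≈ 0.388 m^3

0.388 m^3


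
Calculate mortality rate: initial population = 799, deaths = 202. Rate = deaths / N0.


Mortality rate = 202 / 799 = 0.252816 ≈ 0.2528

0.2528


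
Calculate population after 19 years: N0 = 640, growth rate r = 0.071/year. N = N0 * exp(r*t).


r*t = 0.071 * 19 = 1.349
exp(1.349) = 3.85357
N = 640 * 3.85357 = 2466.28 ≈ 2466

2466


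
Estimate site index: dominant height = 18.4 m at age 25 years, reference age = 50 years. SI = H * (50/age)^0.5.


50/25 = 2.00000
(2.00000)^0.5 = 1.41421
SI = 18.4 * 1.41421 = 26.0215 ≈ 26.0 m

26.0 m


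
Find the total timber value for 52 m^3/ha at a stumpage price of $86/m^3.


Value = 52 * 86 = $4472/ha

$4472/ha


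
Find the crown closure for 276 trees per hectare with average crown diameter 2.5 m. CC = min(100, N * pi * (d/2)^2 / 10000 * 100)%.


(d/2)^2 = (2.5/2)^2 = 1.25^2 = 1.5625
Crown area = 3.141593 * 1.5625 = 4.90874 m^2
N * area / 10000 * 100 = 276 * 4.90874 / 10000 * 100 = 13.5481
CC = min(100, 13.5481) = 13.5481 ≈ 13.5%

13.5%


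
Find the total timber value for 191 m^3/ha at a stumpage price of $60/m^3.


Value = 191 * 60 = $11460/ha

$11460/ha


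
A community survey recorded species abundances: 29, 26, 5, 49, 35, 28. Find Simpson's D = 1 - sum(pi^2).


Total N = 29 + 26 + 5 + 49 + 35 + 28 = 172
Per-species terms:
  p = 29/172 = 0.168605; p^2 = 0.168605^2 = 0.028428
  p = 26/172 = 0.151163; p^2 = 0.151163^2 = 0.022850
  p = 5/172 = 0.029070; p^2 = 0.029070^2 = 0.000845
  p = 49/172 = 0.284884; p^2 = 0.284884^2 = 0.081159
  p = 35/172 = 0.203488; p^2 = 0.203488^2 = 0.041407
  p = 28/172 = 0.162791; p^2 = 0.162791^2 = 0.026501
sum(p^2) = 0.028428 + 0.022850 + 0.000845 + 0.081159 + 0.041407 + 0.026501 = 0.201190
D = 1 - 0.201190 = 0.798810 ≈ 0.7988

0.7988


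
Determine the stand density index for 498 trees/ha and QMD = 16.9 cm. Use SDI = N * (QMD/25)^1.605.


QMD/25 = 16.9/25 = 0.676
(0.676)^1.605 = exp(1.605 * ln(0.676)) = exp(1.605 * (-0.391562)) = exp(-0.628457) = 0.533414
SDI = 498 * 0.533414 = 265.640 ≈ 266

266


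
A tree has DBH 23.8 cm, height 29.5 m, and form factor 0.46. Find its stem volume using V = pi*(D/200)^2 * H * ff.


(D/200)^2 = (23.8/200)^2 = 0.119^2 = 0.014161
BA = 3.141593 * 0.014161 = 0.0444881 m^2
V = 0.0444881 * 29.5 * 0.46 = 0.603704 ≈ 0.604 m^3

0.604 m^3


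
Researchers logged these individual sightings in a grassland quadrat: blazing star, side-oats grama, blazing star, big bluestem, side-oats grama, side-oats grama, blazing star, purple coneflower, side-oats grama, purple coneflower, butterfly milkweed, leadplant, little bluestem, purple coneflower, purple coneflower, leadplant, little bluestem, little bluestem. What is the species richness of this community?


Total individuals logged = 18
Distinct species (count of individuals): blazing star (3), side-oats grama (4), big bluestem (1), purple coneflower (4), butterfly milkweed (1), leadplant (2), little bluestem (3)
Species richness = number of distinct species = 7

7


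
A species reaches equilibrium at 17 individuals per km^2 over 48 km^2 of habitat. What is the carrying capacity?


K = 17 * 48 = 816 individuals

816 individuals


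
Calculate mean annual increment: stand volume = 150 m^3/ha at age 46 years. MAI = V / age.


MAI = 150 / 46 = 3.2609 ≈ 3.26 m^3/ha/yr

3.26 m^3/ha/yr


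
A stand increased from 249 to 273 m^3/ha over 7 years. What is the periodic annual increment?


PAI = (V2 - V1) / period = (273 - 249) / 7 = 24 / 7 = 3.4286 ≈ 3.43 m^3/ha/yr

3.43 m^3/ha/yr


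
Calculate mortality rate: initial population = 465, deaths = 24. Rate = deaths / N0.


Mortality rate = 24 / 465 = 0.051613 ≈ 0.0516

0.0516


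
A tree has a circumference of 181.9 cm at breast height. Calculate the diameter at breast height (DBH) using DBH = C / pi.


DBH = C / pi = 181.9 / 3.141593 = 57.9006 ≈ 57.90 cm

57.90 cm


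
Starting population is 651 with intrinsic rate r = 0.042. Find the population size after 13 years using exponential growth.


r*t = 0.042 * 13 = 0.546
exp(0.546) = 1.72633
N = 651 * 1.72633 = 1123.84 ≈ 1124

1124


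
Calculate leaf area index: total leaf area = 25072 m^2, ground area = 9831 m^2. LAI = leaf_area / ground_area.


LAI = 25072 / 9831 = 2.5503 ≈ 2.55

2.55


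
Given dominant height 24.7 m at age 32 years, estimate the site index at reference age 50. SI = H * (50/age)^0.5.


50/32 = 1.56250
(1.56250)^0.5 = 1.25000
SI = 24.7 * 1.25000 = 30.8750 ≈ 30.9 m

30.9 m


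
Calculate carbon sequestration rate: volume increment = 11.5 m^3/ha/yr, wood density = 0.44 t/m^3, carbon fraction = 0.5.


C = 11.5 * 0.44 * 0.5 = 2.53 t C/ha/yr

2.53 t C/ha/yr


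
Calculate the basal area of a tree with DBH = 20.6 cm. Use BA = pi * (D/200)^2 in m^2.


D/200 = 20.6/200 = 0.103 m
(D/200)^2 = 0.103^2 = 0.010609
BA = 3.141593 * 0.010609 = 0.0333292 ≈ 0.0333 m^2

0.0333 m^2


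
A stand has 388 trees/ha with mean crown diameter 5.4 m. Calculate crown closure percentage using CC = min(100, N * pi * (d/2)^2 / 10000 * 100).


(d/2)^2 = (5.4/2)^2 = 2.7^2 = 7.29
Crown area = 3.141593 * 7.29 = 22.9022 m^2
N * area / 10000 * 100 = 388 * 22.9022 / 10000 * 100 = 88.8605
CC = min(100, 88.8605) = 88.8605 ≈ 88.9%

88.9%


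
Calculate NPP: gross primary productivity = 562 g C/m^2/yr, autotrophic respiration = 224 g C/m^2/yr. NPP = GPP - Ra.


NPP = GPP - Ra = 562 - 224 = 338 g C/m^2/yr

338 g C/m^2/yr


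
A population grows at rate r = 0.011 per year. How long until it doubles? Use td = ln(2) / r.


td = ln(2) / 0.011 = 0.693147 / 0.011 = 63.0134 ≈ 63.0 years

63.0 years


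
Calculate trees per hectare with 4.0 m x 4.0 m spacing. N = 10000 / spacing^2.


N = 10000 / 4.0^2 = 10000 / 16 = 625.000 ≈ 625 trees/ha

625 trees/ha


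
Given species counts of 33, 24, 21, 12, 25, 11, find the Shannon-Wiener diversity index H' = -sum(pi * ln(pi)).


Total N = 33 + 24 + 21 + 12 + 25 + 11 = 126
Per-species terms:
  p = 33/126 = 0.261905; ln(p) = -1.339773; p*ln(p) = 0.261905 * (-1.339773) = -0.350893
  p = 24/126 = 0.190476; ln(p) = -1.658229; p*ln(p) = 0.190476 * (-1.658229) = -0.315853
  p = 21/126 = 0.166667; ln(p) = -1.791757; p*ln(p) = 0.166667 * (-1.791757) = -0.298627
  p = 12/126 = 0.095238; ln(p) = -2.351376; p*ln(p) = 0.095238 * (-2.351376) = -0.223940
  p = 25/126 = 0.198413; ln(p) = -1.617405; p*ln(p) = 0.198413 * (-1.617405) = -0.320914
  p = 11/126 = 0.087302; ln(p) = -2.438382; p*ln(p) = 0.087302 * (-2.438382) = -0.212876
sum(p*ln(p)) = (-0.350893) + (-0.315853) + (-0.298627) + (-0.223940) + (-0.320914) + (-0.212876) = -1.723103
H' = -(-1.723103) = 1.723103 ≈ 1.7231

1.7231


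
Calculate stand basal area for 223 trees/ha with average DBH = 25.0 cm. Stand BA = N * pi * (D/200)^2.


(D/200)^2 = (25.0/200)^2 = 0.125^2 = 0.015625
Individual BA = 3.141593 * 0.015625 = 0.0490874 m^2
Stand BA = 223 * 0.0490874 = 10.9465 ≈ 10.95 m^2/ha

10.95 m^2/ha


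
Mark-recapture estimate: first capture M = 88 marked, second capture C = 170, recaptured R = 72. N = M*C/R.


N = M * C / R = 88 * 170 / 72 = 14960 / 72 = 207.78 ≈ 208

208 individuals


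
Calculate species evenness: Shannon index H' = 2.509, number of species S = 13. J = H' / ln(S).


ln(13) = 2.56495
J = H' / ln(S) = 2.509 / 2.56495 = 0.978187 ≈ 0.9782

0.9782


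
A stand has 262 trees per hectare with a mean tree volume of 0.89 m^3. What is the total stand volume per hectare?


V_stand = 262 * 0.89 = 233.18 ≈ 233.2 m^3/ha

233.2 m^3/ha


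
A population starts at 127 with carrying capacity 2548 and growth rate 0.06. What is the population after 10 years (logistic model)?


(K - N0)/N0 = (2548 - 127)/127 = 2421/127 = 19.0630
r*t = 0.06 * 10 = 0.6; exp(-0.6) = 0.548812
19.0630 * 0.548812 = 10.4620
1 + 10.4620 = 11.4620
N = 2548 / 11.4620 = 222.300 ≈ 222

222


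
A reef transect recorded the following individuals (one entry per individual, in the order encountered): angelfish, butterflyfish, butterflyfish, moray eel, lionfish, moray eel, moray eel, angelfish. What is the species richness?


Total individuals logged = 8
Distinct species (count of individuals): angelfish (2), butterflyfish (2), moray eel (3), lionfish (1)
Species richness = number of distinct species = 4

4


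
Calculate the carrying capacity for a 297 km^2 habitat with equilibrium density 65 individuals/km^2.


K = 65 * 297 = 19305 individuals

19305 individuals


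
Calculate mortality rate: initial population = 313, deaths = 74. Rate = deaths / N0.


Mortality rate = 74 / 313 = 0.236422 ≈ 0.2364

0.2364


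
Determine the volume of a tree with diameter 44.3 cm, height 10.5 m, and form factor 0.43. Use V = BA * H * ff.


(D/200)^2 = (44.3/200)^2 = 0.2215^2 = 0.04906225
BA = 3.141593 * 0.04906225 = 0.154134 m^2
V = 0.154134 * 10.5 * 0.43 = 0.695915 ≈ 0.696 m^3

0.696 m^3


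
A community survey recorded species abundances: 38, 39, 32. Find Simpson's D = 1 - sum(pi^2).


Total N = 38 + 39 + 32 = 109
Per-species terms:
  p = 38/109 = 0.348624; p^2 = 0.348624^2 = 0.121539
  p = 39/109 = 0.357798; p^2 = 0.357798^2 = 0.128019
  p = 32/109 = 0.293578; p^2 = 0.293578^2 = 0.086188
sum(p^2) = 0.121539 + 0.128019 + 0.086188 = 0.335746
D = 1 - 0.335746 = 0.664254 ≈ 0.6643

0.6643


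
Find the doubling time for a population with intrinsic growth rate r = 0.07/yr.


td = ln(2) / 0.07 = 0.693147 / 0.07 = 9.90210 ≈ 9.9 years

9.9 years


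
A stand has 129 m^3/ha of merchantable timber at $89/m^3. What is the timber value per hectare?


Value = 129 * 89 = $11481/ha

$11481/ha


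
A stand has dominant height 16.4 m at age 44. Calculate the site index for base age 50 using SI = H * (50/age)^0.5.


50/44 = 1.13636
(1.13636)^0.5 = 1.06600
SI = 16.4 * 1.06600 = 17.4824 ≈ 17.5 m

17.5 m


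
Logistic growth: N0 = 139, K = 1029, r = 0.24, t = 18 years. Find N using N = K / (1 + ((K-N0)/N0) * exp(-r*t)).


(K - N0)/N0 = (1029 - 139)/139 = 890/139 = 6.40288
r*t = 0.24 * 18 = 4.32; exp(-4.32) = 0.0132999
6.40288 * 0.0132999 = 0.0851577
1 + 0.0851577 = 1.08516
N = 1029 / 1.08516 = 948.247 ≈ 948

948


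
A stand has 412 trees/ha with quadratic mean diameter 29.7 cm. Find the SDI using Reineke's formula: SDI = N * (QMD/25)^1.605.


QMD/25 = 29.7/25 = 1.188
(1.188)^1.605 = exp(1.605 * ln(1.188)) = exp(1.605 * 0.172271) = exp(0.276495) = 1.31850
SDI = 412 * 1.31850 = 543.222 ≈ 543

543


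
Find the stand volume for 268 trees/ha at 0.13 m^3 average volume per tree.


V_stand = 268 * 0.13 = 34.84 ≈ 34.8 m^3/ha

34.8 m^3/ha


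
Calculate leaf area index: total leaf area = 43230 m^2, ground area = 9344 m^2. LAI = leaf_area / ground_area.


LAI = 43230 / 9344 = 4.6265 ≈ 4.63

4.63


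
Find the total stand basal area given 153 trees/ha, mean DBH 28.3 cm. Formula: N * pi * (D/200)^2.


(D/200)^2 = (28.3/200)^2 = 0.1415^2 = 0.02002225
Individual BA = 3.141593 * 0.02002225 = 0.0629018 m^2
Stand BA = 153 * 0.0629018 = 9.62398 ≈ 9.62 m^2/ha

9.62 m^2/ha


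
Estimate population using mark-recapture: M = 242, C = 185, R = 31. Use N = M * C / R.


N = M * C / R = 242 * 185 / 31 = 44770 / 31 = 1444.19 ≈ 1444

1444 individuals


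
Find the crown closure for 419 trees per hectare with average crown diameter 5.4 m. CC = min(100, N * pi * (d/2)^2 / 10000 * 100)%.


(d/2)^2 = (5.4/2)^2 = 2.7^2 = 7.29
Crown area = 3.141593 * 7.29 = 22.9022 m^2
N * area / 10000 * 100 = 419 * 22.9022 / 10000 * 100 = 95.9602
CC = min(100, 95.9602) = 95.9602 ≈ 96.0%

96.0%


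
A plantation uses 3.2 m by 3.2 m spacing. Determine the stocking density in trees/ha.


N = 10000 / 3.2^2 = 10000 / 10.24 = 976.563 ≈ 977 trees/ha

977 trees/ha


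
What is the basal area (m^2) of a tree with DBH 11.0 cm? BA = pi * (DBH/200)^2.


D/200 = 11.0/200 = 0.055 m
(D/200)^2 = 0.055^2 = 0.003025
BA = 3.141593 * 0.003025 = 0.00950332 ≈ 0.0095 m^2

0.0095 m^2


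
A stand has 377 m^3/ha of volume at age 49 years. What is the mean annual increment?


MAI = 377 / 49 = 7.6939 ≈ 7.69 m^3/ha/yr

7.69 m^3/ha/yr


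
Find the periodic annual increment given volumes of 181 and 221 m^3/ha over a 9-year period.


PAI = (V2 - V1) / period = (221 - 181) / 9 = 40 / 9 = 4.4444 ≈ 4.44 m^3/ha/yr

4.44 m^3/ha/yr


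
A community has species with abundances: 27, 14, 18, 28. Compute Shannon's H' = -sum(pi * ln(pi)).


Total N = 27 + 14 + 18 + 28 = 87
Per-species terms:
  p = 27/87 = 0.310345; ln(p) = -1.170071; p*ln(p) = 0.310345 * (-1.170071) = -0.363126
  p = 14/87 = 0.160920; ln(p) = -1.826848; p*ln(p) = 0.160920 * (-1.826848) = -0.293976
  p = 18/87 = 0.206897; ln(p) = -1.575534; p*ln(p) = 0.206897 * (-1.575534) = -0.325973
  p = 28/87 = 0.321839; ln(p) = -1.133704; p*ln(p) = 0.321839 * (-1.133704) = -0.364870
sum(p*ln(p)) = (-0.363126) + (-0.293976) + (-0.325973) + (-0.364870) = -1.347945
H' = -(-1.347945) = 1.347945 ≈ 1.3479

1.3479


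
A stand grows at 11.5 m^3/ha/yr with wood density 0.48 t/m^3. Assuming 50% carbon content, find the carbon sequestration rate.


C = 11.5 * 0.48 * 0.5 = 2.76 t C/ha/yr

2.76 t C/ha/yr


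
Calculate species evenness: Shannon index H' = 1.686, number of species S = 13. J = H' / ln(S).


ln(13) = 2.56495
J = H' / ln(S) = 1.686 / 2.56495 = 0.657323 ≈ 0.6573

0.6573


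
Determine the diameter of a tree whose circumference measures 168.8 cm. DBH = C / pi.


DBH = C / pi = 168.8 / 3.141593 = 53.7307 ≈ 53.73 cm

53.73 cm


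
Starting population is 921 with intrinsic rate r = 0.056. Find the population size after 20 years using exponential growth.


r*t = 0.056 * 20 = 1.12
exp(1.12) = 3.06485
N = 921 * 3.06485 = 2822.73 ≈ 2823

2823


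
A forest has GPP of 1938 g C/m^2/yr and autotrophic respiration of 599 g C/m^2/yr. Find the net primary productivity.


NPP = GPP - Ra = 1938 - 599 = 1339 g C/m^2/yr

1339 g C/m^2/yr


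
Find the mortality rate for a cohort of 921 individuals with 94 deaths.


Mortality rate = 94 / 921 = 0.102063 ≈ 0.1021

0.1021


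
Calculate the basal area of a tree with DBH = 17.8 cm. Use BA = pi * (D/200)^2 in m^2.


D/200 = 17.8/200 = 0.089 m
(D/200)^2 = 0.089^2 = 0.007921
BA = 3.141593 * 0.007921 = 0.0248846 ≈ 0.0249 m^2

0.0249 m^2


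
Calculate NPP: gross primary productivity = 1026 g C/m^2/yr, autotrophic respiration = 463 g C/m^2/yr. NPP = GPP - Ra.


NPP = GPP - Ra = 1026 - 463 = 563 g C/m^2/yr

563 g C/m^2/yr


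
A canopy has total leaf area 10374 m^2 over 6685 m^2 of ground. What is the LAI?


LAI = 10374 / 6685 = 1.5518 ≈ 1.55

1.55


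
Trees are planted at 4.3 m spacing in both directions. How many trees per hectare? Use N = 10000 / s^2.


N = 10000 / 4.3^2 = 10000 / 18.49 = 540.833 ≈ 541 trees/ha

541 trees/ha


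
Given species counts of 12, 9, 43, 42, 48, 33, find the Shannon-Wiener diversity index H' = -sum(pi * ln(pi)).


Total N = 12 + 9 + 43 + 42 + 48 + 33 = 187
Per-species terms:
  p = 12/187 = 0.064171; ln(p) = -2.746204; p*ln(p) = 0.064171 * (-2.746204) = -0.176227
  p = 9/187 = 0.048128; ln(p) = -3.033891; p*ln(p) = 0.048128 * (-3.033891) = -0.146015
  p = 43/187 = 0.229947; ln(p) = -1.469906; p*ln(p) = 0.229947 * (-1.469906) = -0.338000
  p = 42/187 = 0.224599; ln(p) = -1.493439; p*ln(p) = 0.224599 * (-1.493439) = -0.335425
  p = 48/187 = 0.256684; ln(p) = -1.359910; p*ln(p) = 0.256684 * (-1.359910) = -0.349067
  p = 33/187 = 0.176471; ln(p) = -1.734599; p*ln(p) = 0.176471 * (-1.734599) = -0.306106
sum(p*ln(p)) = (-0.176227) + (-0.146015) + (-0.338000) + (-0.335425) + (-0.349067) + (-0.306106) = -1.650840
H' = -(-1.650840) = 1.650840 ≈ 1.6508

1.6508


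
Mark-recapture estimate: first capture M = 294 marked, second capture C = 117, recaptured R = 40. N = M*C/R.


N = M * C / R = 294 * 117 / 40 = 34398 / 40 = 859.95 ≈ 860

860 individuals


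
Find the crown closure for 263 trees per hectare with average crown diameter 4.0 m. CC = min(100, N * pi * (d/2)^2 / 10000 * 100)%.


(d/2)^2 = (4.0/2)^2 = 2^2 = 4
Crown area = 3.141593 * 4 = 12.5664 m^2
N * area / 10000 * 100 = 263 * 12.5664 / 10000 * 100 = 33.0496
CC = min(100, 33.0496) = 33.0496 ≈ 33.0%

33.0%


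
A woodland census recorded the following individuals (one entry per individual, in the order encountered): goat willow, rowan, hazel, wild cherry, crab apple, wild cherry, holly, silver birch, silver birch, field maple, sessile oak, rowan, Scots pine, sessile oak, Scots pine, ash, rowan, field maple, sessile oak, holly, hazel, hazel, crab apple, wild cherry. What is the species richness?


Total individuals logged = 24
Distinct species (count of individuals): goat willow (1), rowan (3), hazel (3), wild cherry (3), crab apple (2), holly (2), silver birch (2), field maple (2), sessile oak (3), Scots pine (2), ash (1)
Species richness = number of distinct species = 11

11


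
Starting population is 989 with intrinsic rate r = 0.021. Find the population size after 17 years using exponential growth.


r*t = 0.021 * 17 = 0.357
exp(0.357) = 1.42904
N = 989 * 1.42904 = 1413.32 ≈ 1413

1413


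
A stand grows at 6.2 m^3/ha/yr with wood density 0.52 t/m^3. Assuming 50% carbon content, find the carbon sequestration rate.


C = 6.2 * 0.52 * 0.5 = 1.612 ≈ 1.61 t C/ha/yr

1.61 t C/ha/yr


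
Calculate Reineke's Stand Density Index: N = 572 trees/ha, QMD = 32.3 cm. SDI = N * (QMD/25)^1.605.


QMD/25 = 32.3/25 = 1.292
(1.292)^1.605 = exp(1.605 * ln(1.292)) = exp(1.605 * 0.256191) = exp(0.411187) = 1.50861
SDI = 572 * 1.50861 = 862.925 ≈ 863

863


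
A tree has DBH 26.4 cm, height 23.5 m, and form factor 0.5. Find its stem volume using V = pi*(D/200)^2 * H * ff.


(D/200)^2 = (26.4/200)^2 = 0.132^2 = 0.017424
BA = 3.141593 * 0.017424 = 0.0547391 m^2
V = 0.0547391 * 23.5 * 0.5 = 0.643184 ≈ 0.643 m^3

0.643 m^3


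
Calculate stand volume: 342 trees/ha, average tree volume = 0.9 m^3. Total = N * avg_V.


V_stand = 342 * 0.9 = 307.8 m^3/ha

307.8 m^3/ha


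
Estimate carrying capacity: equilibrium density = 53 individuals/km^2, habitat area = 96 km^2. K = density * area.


K = 53 * 96 = 5088 individuals

5088 individuals


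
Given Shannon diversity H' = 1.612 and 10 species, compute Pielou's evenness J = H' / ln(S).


ln(10) = 2.30259
J = H' / ln(S) = 1.612 / 2.30259 = 0.700081 ≈ 0.7001

0.7001


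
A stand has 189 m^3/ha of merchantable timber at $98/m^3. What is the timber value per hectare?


Value = 189 * 98 = $18522/ha

$18522/ha


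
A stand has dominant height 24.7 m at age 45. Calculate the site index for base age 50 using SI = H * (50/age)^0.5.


50/45 = 1.11111
(1.11111)^0.5 = 1.05409
SI = 24.7 * 1.05409 = 26.0360 ≈ 26.0 m

26.0 m


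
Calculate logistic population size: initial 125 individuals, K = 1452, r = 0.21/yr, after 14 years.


(K - N0)/N0 = (1452 - 125)/125 = 1327/125 = 10.6160
r*t = 0.21 * 14 = 2.94; exp(-2.94) = 0.0528657
10.6160 * 0.0528657 = 0.561222
1 + 0.561222 = 1.56122
N = 1452 / 1.56122 = 930.042 ≈ 930

930


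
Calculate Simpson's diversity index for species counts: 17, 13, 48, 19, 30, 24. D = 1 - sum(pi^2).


Total N = 17 + 13 + 48 + 19 + 30 + 24 = 151
Per-species terms:
  p = 17/151 = 0.112583; p^2 = 0.112583^2 = 0.012675
  p = 13/151 = 0.086093; p^2 = 0.086093^2 = 0.007412
  p = 48/151 = 0.317881; p^2 = 0.317881^2 = 0.101048
  p = 19/151 = 0.125828; p^2 = 0.125828^2 = 0.015833
  p = 30/151 = 0.198675; p^2 = 0.198675^2 = 0.039472
  p = 24/151 = 0.158940; p^2 = 0.158940^2 = 0.025262
sum(p^2) = 0.012675 + 0.007412 + 0.101048 + 0.015833 + 0.039472 + 0.025262 = 0.201702
D = 1 - 0.201702 = 0.798298 ≈ 0.7983

0.7983


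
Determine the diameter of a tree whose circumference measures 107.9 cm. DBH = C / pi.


DBH = C / pi = 107.9 / 3.141593 = 34.3456 ≈ 34.35 cm

34.35 cm


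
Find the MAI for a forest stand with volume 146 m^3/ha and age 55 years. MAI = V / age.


MAI = 146 / 55 = 2.6545 ≈ 2.65 m^3/ha/yr

2.65 m^3/ha/yr


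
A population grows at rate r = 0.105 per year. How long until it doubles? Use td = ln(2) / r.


td = ln(2) / 0.105 = 0.693147 / 0.105 = 6.60140 ≈ 6.6 years

6.6 years


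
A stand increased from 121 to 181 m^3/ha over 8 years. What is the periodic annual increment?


PAI = (V2 - V1) / period = (181 - 121) / 8 = 60 / 8 = 7.50 m^3/ha/yr

7.50 m^3/ha/yr


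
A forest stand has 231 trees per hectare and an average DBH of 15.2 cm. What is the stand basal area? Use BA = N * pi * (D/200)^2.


(D/200)^2 = (15.2/200)^2 = 0.076^2 = 0.005776
Individual BA = 3.141593 * 0.005776 = 0.0181458 m^2
Stand BA = 231 * 0.0181458 = 4.19168 ≈ 4.19 m^2/ha

4.19 m^2/ha


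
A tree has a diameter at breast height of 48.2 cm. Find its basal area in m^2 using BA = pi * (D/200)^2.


D/200 = 48.2/200 = 0.241 m
(D/200)^2 = 0.241^2 = 0.058081
BA = 3.141593 * 0.058081 = 0.182467 ≈ 0.1825 m^2

0.1825 m^2


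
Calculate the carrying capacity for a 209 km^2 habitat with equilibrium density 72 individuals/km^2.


K = 72 * 209 = 15048 individuals

15048 individuals


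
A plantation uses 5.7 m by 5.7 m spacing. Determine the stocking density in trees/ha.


N = 10000 / 5.7^2 = 10000 / 32.49 = 307.787 ≈ 308 trees/ha

308 trees/ha


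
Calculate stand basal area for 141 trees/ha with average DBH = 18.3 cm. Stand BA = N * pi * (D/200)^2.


(D/200)^2 = (18.3/200)^2 = 0.0915^2 = 0.00837225
Individual BA = 3.141593 * 0.00837225 = 0.0263022 m^2
Stand BA = 141 * 0.0263022 = 3.70861 ≈ 3.71 m^2/ha

3.71 m^2/ha


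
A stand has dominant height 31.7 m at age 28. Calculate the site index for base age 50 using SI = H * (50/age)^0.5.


50/28 = 1.78571
(1.78571)^0.5 = 1.33630
SI = 31.7 * 1.33630 = 42.3607 ≈ 42.4 m

42.4 m


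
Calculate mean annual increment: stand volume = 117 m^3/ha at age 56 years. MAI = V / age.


MAI = 117 / 56 = 2.0893 ≈ 2.09 m^3/ha/yr

2.09 m^3/ha/yr


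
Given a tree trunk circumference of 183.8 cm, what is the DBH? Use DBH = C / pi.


DBH = C / pi = 183.8 / 3.141593 = 58.5054 ≈ 58.51 cm

58.51 cm


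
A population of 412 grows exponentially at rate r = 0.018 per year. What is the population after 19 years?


r*t = 0.018 * 19 = 0.342
exp(0.342) = 1.40776
N = 412 * 1.40776 = 579.997 ≈ 580

580


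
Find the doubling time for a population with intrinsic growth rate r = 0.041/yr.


td = ln(2) / 0.041 = 0.693147 / 0.041 = 16.9060 ≈ 16.9 years

16.9 years


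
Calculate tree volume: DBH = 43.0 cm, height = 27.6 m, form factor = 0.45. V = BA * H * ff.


(D/200)^2 = (43.0/200)^2 = 0.215^2 = 0.046225
BA = 3.141593 * 0.046225 = 0.145220 m^2
V = 0.145220 * 27.6 * 0.45 = 1.80363 ≈ 1.804 m^3

1.804 m^3


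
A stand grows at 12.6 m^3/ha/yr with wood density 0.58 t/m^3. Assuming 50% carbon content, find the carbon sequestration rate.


C = 12.6 * 0.58 * 0.5 = 3.654 ≈ 3.65 t C/ha/yr

3.65 t C/ha/yr


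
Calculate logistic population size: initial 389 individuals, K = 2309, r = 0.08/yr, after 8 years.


(K - N0)/N0 = (2309 - 389)/389 = 1920/389 = 4.93573
r*t = 0.08 * 8 = 0.64; exp(-0.64) = 0.527292
4.93573 * 0.527292 = 2.60257
1 + 2.60257 = 3.60257
N = 2309 / 3.60257 = 640.931 ≈ 641

641


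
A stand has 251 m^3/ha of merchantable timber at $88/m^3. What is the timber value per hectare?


Value = 251 * 88 = $22088/ha

$22088/ha


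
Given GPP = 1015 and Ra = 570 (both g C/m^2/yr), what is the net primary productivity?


NPP = GPP - Ra = 1015 - 570 = 445 g C/m^2/yr

445 g C/m^2/yr


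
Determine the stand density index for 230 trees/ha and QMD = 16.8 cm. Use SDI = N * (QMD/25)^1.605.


QMD/25 = 16.8/25 = 0.672
(0.672)^1.605 = exp(1.605 * ln(0.672)) = exp(1.605 * (-0.397497)) = exp(-0.637983) = 0.528357
SDI = 230 * 0.528357 = 121.522 ≈ 122

122


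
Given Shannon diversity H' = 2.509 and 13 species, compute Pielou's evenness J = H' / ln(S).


ln(13) = 2.56495
J = H' / ln(S) = 2.509 / 2.56495 = 0.978187 ≈ 0.9782

0.9782


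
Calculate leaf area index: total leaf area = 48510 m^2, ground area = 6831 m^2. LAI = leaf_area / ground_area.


LAI = 48510 / 6831 = 7.1014 ≈ 7.10

7.10


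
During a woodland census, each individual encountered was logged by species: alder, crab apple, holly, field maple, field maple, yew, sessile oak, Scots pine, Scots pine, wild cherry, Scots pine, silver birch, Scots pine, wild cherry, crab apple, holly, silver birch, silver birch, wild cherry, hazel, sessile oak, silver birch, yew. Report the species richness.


Total individuals logged = 23
Distinct species (count of individuals): alder (1), crab apple (2), holly (2), field maple (2), yew (2), sessile oak (2), Scots pine (4), wild cherry (3), silver birch (4), hazel (1)
Species richness = number of distinct species = 10

10


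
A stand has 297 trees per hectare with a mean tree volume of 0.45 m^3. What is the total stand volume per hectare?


V_stand = 297 * 0.45 = 133.65 ≈ 133.7 m^3/ha

133.7 m^3/ha


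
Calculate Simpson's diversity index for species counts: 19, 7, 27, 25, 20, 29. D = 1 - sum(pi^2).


Total N = 19 + 7 + 27 + 25 + 20 + 29 = 127
Per-species terms:
  p = 19/127 = 0.149606; p^2 = 0.149606^2 = 0.022382
  p = 7/127 = 0.055118; p^2 = 0.055118^2 = 0.003038
  p = 27/127 = 0.212598; p^2 = 0.212598^2 = 0.045198
  p = 25/127 = 0.196850; p^2 = 0.196850^2 = 0.038750
  p = 20/127 = 0.157480; p^2 = 0.157480^2 = 0.024800
  p = 29/127 = 0.228346; p^2 = 0.228346^2 = 0.052142
sum(p^2) = 0.022382 + 0.003038 + 0.045198 + 0.038750 + 0.024800 + 0.052142 = 0.186310
D = 1 - 0.186310 = 0.813690 ≈ 0.8137

0.8137


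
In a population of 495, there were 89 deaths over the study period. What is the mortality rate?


Mortality rate = 89 / 495 = 0.179798 ≈ 0.1798

0.1798


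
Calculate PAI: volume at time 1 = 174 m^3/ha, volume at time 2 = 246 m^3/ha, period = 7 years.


PAI = (V2 - V1) / period = (246 - 174) / 7 = 72 / 7 = 10.2857 ≈ 10.29 m^3/ha/yr

10.29 m^3/ha/yr


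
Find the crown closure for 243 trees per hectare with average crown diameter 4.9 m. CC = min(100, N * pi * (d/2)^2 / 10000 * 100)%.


(d/2)^2 = (4.9/2)^2 = 2.45^2 = 6.0025
Crown area = 3.141593 * 6.0025 = 18.8574 m^2
N * area / 10000 * 100 = 243 * 18.8574 / 10000 * 100 = 45.8235
CC = min(100, 45.8235) = 45.8235 ≈ 45.8%

45.8%


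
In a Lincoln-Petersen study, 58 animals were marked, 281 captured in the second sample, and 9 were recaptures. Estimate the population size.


N = M * C / R = 58 * 281 / 9 = 16298 / 9 = 1810.89 ≈ 1811

1811 individuals


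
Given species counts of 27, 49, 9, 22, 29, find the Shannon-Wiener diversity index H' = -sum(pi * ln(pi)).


Total N = 27 + 49 + 9 + 22 + 29 = 136
Per-species terms:
  p = 27/136 = 0.198529; ln(p) = -1.616820; p*ln(p) = 0.198529 * (-1.616820) = -0.320986
  p = 49/136 = 0.360294; ln(p) = -1.020835; p*ln(p) = 0.360294 * (-1.020835) = -0.367801
  p = 9/136 = 0.066176; ln(p) = -2.715437; p*ln(p) = 0.066176 * (-2.715437) = -0.179697
  p = 22/136 = 0.161765; ln(p) = -1.821611; p*ln(p) = 0.161765 * (-1.821611) = -0.294673
  p = 29/136 = 0.213235; ln(p) = -1.545360; p*ln(p) = 0.213235 * (-1.545360) = -0.329525
sum(p*ln(p)) = (-0.320986) + (-0.367801) + (-0.179697) + (-0.294673) + (-0.329525) = -1.492682
H' = -(-1.492682) = 1.492682 ≈ 1.4927

1.4927


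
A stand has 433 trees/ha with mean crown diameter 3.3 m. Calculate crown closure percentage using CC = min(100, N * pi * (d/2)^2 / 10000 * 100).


(d/2)^2 = (3.3/2)^2 = 1.65^2 = 2.7225
Crown area = 3.141593 * 2.7225 = 8.55299 m^2
N * area / 10000 * 100 = 433 * 8.55299 / 10000 * 100 = 37.0344
CC = min(100, 37.0344) = 37.0344 ≈ 37.0%

37.0%


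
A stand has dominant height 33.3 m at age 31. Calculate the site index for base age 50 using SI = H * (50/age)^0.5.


50/31 = 1.61290
(1.61290)^0.5 = 1.27000
SI = 33.3 * 1.27000 = 42.2910 ≈ 42.3 m

42.3 m


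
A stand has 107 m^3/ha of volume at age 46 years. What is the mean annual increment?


MAI = 107 / 46 = 2.3261 ≈ 2.33 m^3/ha/yr

2.33 m^3/ha/yr


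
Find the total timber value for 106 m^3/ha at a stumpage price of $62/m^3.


Value = 106 * 62 = $6572/ha

$6572/ha


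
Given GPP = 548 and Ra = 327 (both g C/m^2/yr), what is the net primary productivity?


NPP = GPP - Ra = 548 - 327 = 221 g C/m^2/yr

221 g C/m^2/yr


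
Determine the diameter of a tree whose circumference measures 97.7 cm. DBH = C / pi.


DBH = C / pi = 97.7 / 3.141593 = 31.0989 ≈ 31.10 cm

31.10 cm


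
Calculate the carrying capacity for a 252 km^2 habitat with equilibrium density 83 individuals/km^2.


K = 83 * 252 = 20916 individuals

20916 individuals


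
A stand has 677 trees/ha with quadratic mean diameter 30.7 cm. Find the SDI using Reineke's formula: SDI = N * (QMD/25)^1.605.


QMD/25 = 30.7/25 = 1.228
(1.228)^1.605 = exp(1.605 * ln(1.228)) = exp(1.605 * 0.205387) = exp(0.329646) = 1.39048
SDI = 677 * 1.39048 = 941.355 ≈ 941

941


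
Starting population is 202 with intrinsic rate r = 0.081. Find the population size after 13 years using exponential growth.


r*t = 0.081 * 13 = 1.053
exp(1.053) = 2.86624
N = 202 * 2.86624 = 578.980 ≈ 579

579


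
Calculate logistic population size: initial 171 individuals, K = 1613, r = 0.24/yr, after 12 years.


(K - N0)/N0 = (1613 - 171)/171 = 1442/171 = 8.43275
r*t = 0.24 * 12 = 2.88; exp(-2.88) = 0.0561348
8.43275 * 0.0561348 = 0.473371
1 + 0.473371 = 1.47337
N = 1613 / 1.47337 = 1094.77 ≈ 1095

1095


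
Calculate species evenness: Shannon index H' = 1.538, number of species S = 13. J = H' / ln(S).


ln(13) = 2.56495
J = H' / ln(S) = 1.538 / 2.56495 = 0.599622 ≈ 0.5996

0.5996


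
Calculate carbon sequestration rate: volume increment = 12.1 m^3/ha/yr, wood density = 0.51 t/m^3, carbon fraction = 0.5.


C = 12.1 * 0.51 * 0.5 = 3.0855 ≈ 3.09 t C/ha/yr

3.09 t C/ha/yr


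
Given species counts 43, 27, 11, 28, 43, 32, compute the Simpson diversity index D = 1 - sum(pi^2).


Total N = 43 + 27 + 11 + 28 + 43 + 32 = 184
Per-species terms:
  p = 43/184 = 0.233696; p^2 = 0.233696^2 = 0.054614
  p = 27/184 = 0.146739; p^2 = 0.146739^2 = 0.021532
  p = 11/184 = 0.059783; p^2 = 0.059783^2 = 0.003574
  p = 28/184 = 0.152174; p^2 = 0.152174^2 = 0.023157
  p = 43/184 = 0.233696; p^2 = 0.233696^2 = 0.054614
  p = 32/184 = 0.173913; p^2 = 0.173913^2 = 0.030246
sum(p^2) = 0.054614 + 0.021532 + 0.003574 + 0.023157 + 0.054614 + 0.030246 = 0.187737
D = 1 - 0.187737 = 0.812263 ≈ 0.8123

0.8123


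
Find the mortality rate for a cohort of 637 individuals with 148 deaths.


Mortality rate = 148 / 637 = 0.232339 ≈ 0.2323

0.2323


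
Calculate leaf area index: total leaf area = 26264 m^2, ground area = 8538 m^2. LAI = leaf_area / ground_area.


LAI = 26264 / 8538 = 3.0761 ≈ 3.08

3.08


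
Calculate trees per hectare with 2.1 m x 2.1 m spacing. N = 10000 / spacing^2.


N = 10000 / 2.1^2 = 10000 / 4.41 = 2267.57 ≈ 2268 trees/ha

2268 trees/ha


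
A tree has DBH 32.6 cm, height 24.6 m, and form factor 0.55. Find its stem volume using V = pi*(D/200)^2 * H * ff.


(D/200)^2 = (32.6/200)^2 = 0.163^2 = 0.026569
BA = 3.141593 * 0.026569 = 0.0834690 m^2
V = 0.0834690 * 24.6 * 0.55 = 1.12934 ≈ 1.129 m^3

1.129 m^3


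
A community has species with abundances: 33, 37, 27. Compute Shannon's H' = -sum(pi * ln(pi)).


Total N = 33 + 37 + 27 = 97
Per-species terms:
  p = 33/97 = 0.340206; ln(p) = -1.078204; p*ln(p) = 0.340206 * (-1.078204) = -0.366811
  p = 37/97 = 0.381443; ln(p) = -0.963794; p*ln(p) = 0.381443 * (-0.963794) = -0.367632
  p = 27/97 = 0.278351; ln(p) = -1.278872; p*ln(p) = 0.278351 * (-1.278872) = -0.355975
sum(p*ln(p)) = (-0.366811) + (-0.367632) + (-0.355975) = -1.090418
H' = -(-1.090418) = 1.090418 ≈ 1.0904

1.0904


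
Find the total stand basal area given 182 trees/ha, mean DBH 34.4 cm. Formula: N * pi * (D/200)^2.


(D/200)^2 = (34.4/200)^2 = 0.172^2 = 0.029584
Individual BA = 3.141593 * 0.029584 = 0.0929409 m^2
Stand BA = 182 * 0.0929409 = 16.9152 ≈ 16.92 m^2/ha

16.92 m^2/ha


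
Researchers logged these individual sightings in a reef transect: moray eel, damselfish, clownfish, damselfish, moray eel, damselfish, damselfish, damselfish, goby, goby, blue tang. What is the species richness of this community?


Total individuals logged = 11
Distinct species (count of individuals): moray eel (2), damselfish (5), clownfish (1), goby (2), blue tang (1)
Species richness = number of distinct species = 5

5


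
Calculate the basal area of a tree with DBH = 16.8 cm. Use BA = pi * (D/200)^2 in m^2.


D/200 = 16.8/200 = 0.084 m
(D/200)^2 = 0.084^2 = 0.007056
BA = 3.141593 * 0.007056 = 0.0221671 ≈ 0.0222 m^2

0.0222 m^2
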